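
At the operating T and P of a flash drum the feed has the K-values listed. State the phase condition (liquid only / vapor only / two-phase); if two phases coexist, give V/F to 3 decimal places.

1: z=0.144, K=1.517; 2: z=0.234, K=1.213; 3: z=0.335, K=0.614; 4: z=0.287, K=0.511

liquid only

ΣzᵢKᵢ = 0.855; Σzᵢ/Kᵢ = 1.395.
Since ΣzᵢKᵢ < 1 the mixture is below its bubble point — single liquid phase.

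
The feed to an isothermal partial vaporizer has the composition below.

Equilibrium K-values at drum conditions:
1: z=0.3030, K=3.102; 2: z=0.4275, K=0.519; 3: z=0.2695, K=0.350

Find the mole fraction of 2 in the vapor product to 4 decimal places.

Material balance + equilibrium reduce to Σ zᵢ(Kᵢ−1)/(1+ψ(Kᵢ−1)) = 0.
Feasibility: ΣzᵢKᵢ = 1.2561, Σzᵢ/Kᵢ = 1.6914 — both > 1, two phases present.
Newton iteration, ψ⁰ = 0.66:
  ψ = 0.6600: g = -0.34127, g' = -0.7964 → ψ = 0.2315
  ψ = 0.2315: g = -0.00918, g' = -0.8888 → ψ = 0.2212
  ψ = 0.2212: g = 0.00007, g' = -0.9030 → ψ = 0.2213
Converged at ψ = 0.2213.
Compositions from xᵢ = zᵢ/(1+ψ(Kᵢ−1)), yᵢ = Kᵢxᵢ:
  1: x = 0.2068, y = 0.6415
  2: x = 0.4784, y = 0.2483
  3: x = 0.3148, y = 0.1102

y_2 = 0.2483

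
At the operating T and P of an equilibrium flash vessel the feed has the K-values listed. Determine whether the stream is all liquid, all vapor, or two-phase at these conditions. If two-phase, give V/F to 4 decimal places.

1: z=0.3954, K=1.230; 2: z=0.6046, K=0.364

all liquid

ΣzᵢKᵢ = 0.7064; Σzᵢ/Kᵢ = 1.9825.
Since ΣzᵢKᵢ < 1 the mixture is below its bubble point — single liquid phase.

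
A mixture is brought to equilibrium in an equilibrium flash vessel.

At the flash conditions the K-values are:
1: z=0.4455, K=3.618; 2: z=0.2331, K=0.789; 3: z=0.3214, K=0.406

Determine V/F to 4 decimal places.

V/F = 0.7374

Rachford–Rice: g(V/F) = Σ zᵢ(Kᵢ−1)/(1+V/F(Kᵢ−1)) = 0.
Feasibility: ΣzᵢKᵢ = 1.9262, Σzᵢ/Kᵢ = 1.2102 — both > 1, two phases present.
Iterate (Newton) starting at V/F = 0.5:
  V/F = 0.5000: g = 0.17857, g' = -0.8151 → V/F = 0.7191
  V/F = 0.7191: g = 0.01339, g' = -0.7275 → V/F = 0.7375
  V/F = 0.7375: g = -0.00001, g' = -0.7292 → V/F = 0.7374
Converged at V/F = 0.7374.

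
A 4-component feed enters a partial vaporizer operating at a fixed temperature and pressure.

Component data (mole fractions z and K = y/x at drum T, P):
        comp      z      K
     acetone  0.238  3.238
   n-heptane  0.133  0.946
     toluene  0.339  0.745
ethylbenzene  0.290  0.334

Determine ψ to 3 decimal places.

ψ = 0.265

Rachford–Rice: g(ψ) = Σ zᵢ(Kᵢ−1)/(1+ψ(Kᵢ−1)) = 0.
Feasibility: ΣzᵢKᵢ = 1.246, Σzᵢ/Kᵢ = 1.537 — both > 1, two phases present.
Newton–Raphson from ψ = 0.4:
  ψ = 0.400: g = -0.0858, g' = -0.599 → ψ = 0.257
  ψ = 0.257: g = 0.0056, g' = -0.694 → ψ = 0.265
Converged at ψ = 0.265.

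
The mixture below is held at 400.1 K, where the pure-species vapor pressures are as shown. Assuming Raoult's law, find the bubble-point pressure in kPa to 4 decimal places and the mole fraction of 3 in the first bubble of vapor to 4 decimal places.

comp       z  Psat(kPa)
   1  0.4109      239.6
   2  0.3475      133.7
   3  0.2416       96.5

Pbub = 168.2268 kPa, y_3 = 0.1386

At the bubble point ψ → 0, so ΣzᵢKᵢ = 1 with Kᵢ = Pᵢˢᵃᵗ/P ⇒ P = ΣzᵢPᵢˢᵃᵗ.
P = 0.4109·239.6 + 0.3475·133.7 + 0.2416·96.5 = 168.2268 kPa
yᵢ = zᵢPᵢˢᵃᵗ/P ⇒ y_3 = 0.2416·96.5/168.2268 = 0.1386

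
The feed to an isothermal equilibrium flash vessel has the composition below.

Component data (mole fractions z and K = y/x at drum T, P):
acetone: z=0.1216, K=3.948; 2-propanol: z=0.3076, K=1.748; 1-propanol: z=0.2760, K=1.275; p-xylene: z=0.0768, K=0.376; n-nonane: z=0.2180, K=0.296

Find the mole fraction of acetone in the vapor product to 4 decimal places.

Newton–Raphson from V/F = 0.57:
  V/F = 0.5700: g = 0.02995, g' = -0.6207 → V/F = 0.6183
  V/F = 0.6183: g = -0.00058, g' = -0.6464 → V/F = 0.6174
Converged at V/F = 0.6174.
Compositions from xᵢ = zᵢ/(1+V/F(Kᵢ−1)), yᵢ = Kᵢxᵢ:
  acetone: x = 0.0431, y = 0.1702
  2-propanol: x = 0.2104, y = 0.3678
  1-propanol: x = 0.2359, y = 0.3008
  p-xylene: x = 0.1249, y = 0.0470
  n-nonane: x = 0.3856, y = 0.1141

y_acetone = 0.1702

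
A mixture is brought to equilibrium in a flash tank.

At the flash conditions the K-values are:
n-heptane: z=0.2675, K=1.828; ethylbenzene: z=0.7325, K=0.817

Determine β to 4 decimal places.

β = 0.5771

Rachford–Rice: g(β) = Σ zᵢ(Kᵢ−1)/(1+β(Kᵢ−1)) = 0.
g(0) = ΣzᵢKᵢ − 1 = 0.0874 and g(1) = 1 − Σzᵢ/Kᵢ = -0.0429, so a root lies in (0, 1).
Binary case is linear: z₁(K₁−1)(1+β(K₂−1)) + z₂(K₂−1)(1+β(K₁−1)) = 0
⇒ β = [z₁(K₁−1)+z₂(K₂−1)] / [−(K₁−1)(K₂−1)] = 0.08744/0.15152 = 0.5771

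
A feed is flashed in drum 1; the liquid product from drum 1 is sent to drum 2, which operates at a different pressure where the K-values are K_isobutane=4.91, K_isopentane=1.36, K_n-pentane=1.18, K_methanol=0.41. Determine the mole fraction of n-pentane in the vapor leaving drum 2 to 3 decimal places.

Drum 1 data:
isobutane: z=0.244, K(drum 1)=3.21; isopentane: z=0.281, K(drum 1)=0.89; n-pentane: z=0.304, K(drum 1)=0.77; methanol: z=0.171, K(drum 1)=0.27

Drum 1:
Let ψ₁ = V/F and solve Σ zᵢ(Kᵢ−1)/(1+ψ₁(Kᵢ−1)) = 0.
Check two-phase: ΣzᵢKᵢ = 1.314 > 1 and Σzᵢ/Kᵢ = 1.420 > 1, so g(0) = 0.314 > 0 and g(1) = -0.420 < 0.
Iterate (Newton) starting at ψ₁ = 0.5:
  ψ₁ = 0.500: g = -0.0521, g' = -0.519 → ψ₁ = 0.400
  ψ₁ = 0.400: g = 0.0008, g' = -0.541 → ψ₁ = 0.401
Converged at ψ₁ = 0.401.
Drum-1 compositions:
  isobutane: x = 0.129, y = 0.415
  isopentane: x = 0.294, y = 0.262
  n-pentane: x = 0.335, y = 0.258
  methanol: x = 0.242, y = 0.065
Drum-2 feed = drum-1 liquid: z₂ = (0.1294, 0.2940, 0.3349, 0.2418).
Drum 2:
Rachford–Rice: g(ψ₂) = Σ zᵢ(Kᵢ−1)/(1+ψ₂(Kᵢ−1)) = 0.
g(0) = ΣzᵢKᵢ − 1 = 0.529 and g(1) = 1 − Σzᵢ/Kᵢ = -0.116, so a root lies in (0, 1).
Newton iteration, ψ₂⁰ = 0.5:
  ψ₂ = 0.500: g = 0.1138, g' = -0.432 → ψ₂ = 0.763
  ψ₂ = 0.763: g = 0.0034, g' = -0.435 → ψ₂ = 0.771
Converged at ψ₂ = 0.771.
  isobutane: x = 0.032, y = 0.158
  isopentane: x = 0.230, y = 0.313
  n-pentane: x = 0.294, y = 0.347
  methanol: x = 0.444, y = 0.182

y_n-pentane (drum 2) = 0.347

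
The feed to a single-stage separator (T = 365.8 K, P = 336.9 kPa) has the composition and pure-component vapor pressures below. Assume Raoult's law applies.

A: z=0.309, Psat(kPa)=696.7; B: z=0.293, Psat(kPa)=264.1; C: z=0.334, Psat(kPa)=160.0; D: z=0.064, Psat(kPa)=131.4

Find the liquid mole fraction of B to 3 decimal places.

Raoult's law: Kᵢ = Pᵢˢᵃᵗ/P = Pᵢˢᵃᵗ/336.9.
  K_A = 696.7/336.9 = 2.06797, K_B = 264.1/336.9 = 0.78391, K_C = 160.0/336.9 = 0.47492, K_D = 131.4/336.9 = 0.39003
Material balance + equilibrium reduce to Σ zᵢ(Kᵢ−1)/(1+ψ(Kᵢ−1)) = 0.
Feasibility: ΣzᵢKᵢ = 1.052, Σzᵢ/Kᵢ = 1.391 — both > 1, two phases present.
Iterate (Newton) starting at ψ = 0.5:
  ψ = 0.500: g = -0.1498, g' = -0.386 → ψ = 0.111
  ψ = 0.111: g = 0.0019, g' = -0.427 → ψ = 0.116
Converged at ψ = 0.116.
Compositions from xᵢ = zᵢ/(1+ψ(Kᵢ−1)), yᵢ = Kᵢxᵢ:
  A: x = 0.275, y = 0.569
  B: x = 0.301, y = 0.236
  C: x = 0.356, y = 0.169
  D: x = 0.069, y = 0.027

x_B = 0.301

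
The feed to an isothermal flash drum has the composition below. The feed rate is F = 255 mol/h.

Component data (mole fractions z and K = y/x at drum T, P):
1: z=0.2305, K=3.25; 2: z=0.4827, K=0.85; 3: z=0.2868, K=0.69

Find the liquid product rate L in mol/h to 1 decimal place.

Let ψ = V/F and solve Σ zᵢ(Kᵢ−1)/(1+ψ(Kᵢ−1)) = 0.
Feasibility: ΣzᵢKᵢ = 1.3573, Σzᵢ/Kᵢ = 1.0545 — both > 1, two phases present.
Iterate (Newton) starting at ψ = 0.44:
  ψ = 0.4400: g = 0.08014, g' = -0.3441 → ψ = 0.6729
  ψ = 0.6729: g = 0.01341, g' = -0.2421 → ψ = 0.7283
  ψ = 0.7283: g = 0.00042, g' = -0.2273 → ψ = 0.7302
Converged at ψ = 0.7302.
Then V = ψ·F = 0.7302·255 = 186.2 mol/h and L = F − V = 68.8 mol/h.

L = 68.8 mol/h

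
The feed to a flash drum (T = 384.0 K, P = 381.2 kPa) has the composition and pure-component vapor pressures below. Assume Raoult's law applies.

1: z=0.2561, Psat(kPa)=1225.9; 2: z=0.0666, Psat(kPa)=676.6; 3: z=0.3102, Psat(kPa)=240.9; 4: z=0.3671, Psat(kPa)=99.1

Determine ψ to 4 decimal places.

Raoult's law: Kᵢ = Pᵢˢᵃᵗ/P = Pᵢˢᵃᵗ/381.2.
  K_1 = 1225.9/381.2 = 3.215897, K_2 = 676.6/381.2 = 1.774921, K_3 = 240.9/381.2 = 0.631952, K_4 = 99.1/381.2 = 0.259969
Rachford–Rice: g(ψ) = Σ zᵢ(Kᵢ−1)/(1+ψ(Kᵢ−1)) = 0.
Check two-phase: ΣzᵢKᵢ = 1.2333 > 1 and Σzᵢ/Kᵢ = 2.0201 > 1, so g(0) = 0.2333 > 0 and g(1) = -1.0201 < 0.
Newton iteration, ψ⁰ = 0.5:
  ψ = 0.5000: g = -0.26473, g' = -0.8734 → ψ = 0.1969
  ψ = 0.1969: g = -0.00122, g' = -0.9640 → ψ = 0.1956
Converged at ψ = 0.1956.

ψ = 0.1956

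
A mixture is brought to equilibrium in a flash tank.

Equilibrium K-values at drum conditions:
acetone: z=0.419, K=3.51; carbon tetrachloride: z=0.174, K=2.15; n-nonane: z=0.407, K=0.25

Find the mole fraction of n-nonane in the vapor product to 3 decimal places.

Material balance + equilibrium reduce to Σ zᵢ(Kᵢ−1)/(1+β(Kᵢ−1)) = 0.
Check two-phase: ΣzᵢKᵢ = 1.947 > 1 and Σzᵢ/Kᵢ = 1.828 > 1, so g(0) = 0.947 > 0 and g(1) = -0.828 < 0.
Newton–Raphson from β = 0.7:
  β = 0.700: g = -0.1503, g' = -1.433 → β = 0.595
  β = 0.595: g = -0.0108, g' = -1.252 → β = 0.586
Converged at β = 0.586.
Compositions from xᵢ = zᵢ/(1+β(Kᵢ−1)), yᵢ = Kᵢxᵢ:
  acetone: x = 0.169, y = 0.595
  carbon tetrachloride: x = 0.104, y = 0.223
  n-nonane: x = 0.727, y = 0.182

y_n-nonane = 0.182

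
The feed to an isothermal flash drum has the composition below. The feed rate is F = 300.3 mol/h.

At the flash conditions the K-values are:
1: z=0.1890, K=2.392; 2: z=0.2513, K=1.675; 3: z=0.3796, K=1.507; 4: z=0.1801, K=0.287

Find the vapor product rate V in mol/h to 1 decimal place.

V = 268.9 mol/h

Material balance + equilibrium reduce to Σ zᵢ(Kᵢ−1)/(1+ψ(Kᵢ−1)) = 0.
Check two-phase: ΣzᵢKᵢ = 1.4968 > 1 and Σzᵢ/Kᵢ = 1.1085 > 1, so g(0) = 0.4968 > 0 and g(1) = -0.1085 < 0.
Newton–Raphson from ψ = 0.43:
  ψ = 0.4300: g = 0.26887, g' = -0.4683 → ψ = 1.0000
  ψ = 1.0000: g = -0.10846, g' = -1.2593 → ψ = 0.9139
  ψ = 0.9139: g = -0.01635, g' = -0.9146 → ψ = 0.8960
  ψ = 0.8960: g = -0.00045, g' = -0.8651 → ψ = 0.8955
Converged at ψ = 0.8955.
Then V = ψ·F = 0.8955·300.3 = 268.9 mol/h and L = F − V = 31.4 mol/h.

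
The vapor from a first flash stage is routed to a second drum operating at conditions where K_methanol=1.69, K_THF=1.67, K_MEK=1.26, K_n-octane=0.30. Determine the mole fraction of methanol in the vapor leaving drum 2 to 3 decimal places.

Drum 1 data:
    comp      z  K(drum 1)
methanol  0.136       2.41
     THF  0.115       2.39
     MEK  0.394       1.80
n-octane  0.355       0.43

y_methanol (drum 2) = 0.210

Drum 1:
Let ψ₁ = V/F and solve Σ zᵢ(Kᵢ−1)/(1+ψ₁(Kᵢ−1)) = 0.
Check two-phase: ΣzᵢKᵢ = 1.464 > 1 and Σzᵢ/Kᵢ = 1.149 > 1, so g(0) = 0.464 > 0 and g(1) = -0.149 < 0.
Newton iteration, ψ₁⁰ = 0.56:
  ψ₁ = 0.560: g = 0.1175, g' = -0.524 → ψ₁ = 0.784
  ψ₁ = 0.784: g = -0.0047, g' = -0.584 → ψ₁ = 0.776
Converged at ψ₁ = 0.776.
Drum-1 compositions:
  methanol: x = 0.065, y = 0.156
  THF: x = 0.055, y = 0.132
  MEK: x = 0.243, y = 0.438
  n-octane: x = 0.637, y = 0.274
Drum-2 feed = drum-1 vapor: z₂ = (0.1565, 0.1322, 0.4375, 0.2738).
Drum 2:
Newton–Raphson from ψ₂ = 0.6:
  ψ₂ = 0.600: g = -0.0925, g' = -0.488 → ψ₂ = 0.411
  ψ₂ = 0.411: g = -0.0126, g' = -0.370 → ψ₂ = 0.377
  ψ₂ = 0.377: g = -0.0002, g' = -0.357 → ψ₂ = 0.376
Converged at ψ₂ = 0.376.
  methanol: x = 0.124, y = 0.210
  THF: x = 0.106, y = 0.176
  MEK: x = 0.399, y = 0.502
  n-octane: x = 0.372, y = 0.111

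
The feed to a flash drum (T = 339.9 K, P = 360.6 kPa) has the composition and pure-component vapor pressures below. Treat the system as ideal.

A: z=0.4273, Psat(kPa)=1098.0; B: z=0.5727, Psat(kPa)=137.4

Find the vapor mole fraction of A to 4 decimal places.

y_A = 0.7075

Raoult's law: Kᵢ = Pᵢˢᵃᵗ/P = Pᵢˢᵃᵗ/360.6.
  K_A = 1098.0/360.6 = 3.044925, K_B = 137.4/360.6 = 0.381032
Newton–Raphson from V/F = 0.5:
  V/F = 0.5000: g = -0.08131, g' = -0.8970 → V/F = 0.4094
  V/F = 0.4094: g = 0.00086, g' = -0.9231 → V/F = 0.4103
Converged at V/F = 0.4103.
Compositions from xᵢ = zᵢ/(1+V/F(Kᵢ−1)), yᵢ = Kᵢxᵢ:
  A: x = 0.2324, y = 0.7075
  B: x = 0.7676, y = 0.2925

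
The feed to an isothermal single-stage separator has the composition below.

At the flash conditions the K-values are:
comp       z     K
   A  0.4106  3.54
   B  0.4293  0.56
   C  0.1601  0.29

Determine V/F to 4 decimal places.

Material balance + equilibrium reduce to Σ zᵢ(Kᵢ−1)/(1+V/F(Kᵢ−1)) = 0.
Feasibility: ΣzᵢKᵢ = 1.7404, Σzᵢ/Kᵢ = 1.4347 — both > 1, two phases present.
Newton–Raphson from V/F = 0.43:
  V/F = 0.4300: g = 0.10189, g' = -0.8988 → V/F = 0.5434
  V/F = 0.5434: g = 0.00488, g' = -0.8251 → V/F = 0.5493
Converged at V/F = 0.5493.

V/F = 0.5493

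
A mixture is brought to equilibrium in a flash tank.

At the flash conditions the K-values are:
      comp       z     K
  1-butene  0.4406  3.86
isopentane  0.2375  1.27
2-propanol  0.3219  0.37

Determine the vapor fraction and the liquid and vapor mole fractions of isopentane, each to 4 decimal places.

ψ = 0.8309, x_isopentane = 0.1940, y_isopentane = 0.2464

Material balance + equilibrium reduce to Σ zᵢ(Kᵢ−1)/(1+ψ(Kᵢ−1)) = 0.
Check two-phase: ΣzᵢKᵢ = 2.1214 > 1 and Σzᵢ/Kᵢ = 1.1712 > 1, so g(0) = 1.1214 > 0 and g(1) = -0.1712 < 0.
Iterate (Newton) starting at ψ = 0.54:
  ψ = 0.5400: g = 0.24385, g' = -0.8633 → ψ = 0.8225
  ψ = 0.8225: g = 0.00751, g' = -0.8826 → ψ = 0.8310
  ψ = 0.8310: g = -0.00003, g' = -0.8904 → ψ = 0.8309
Converged at ψ = 0.8309.
Compositions from xᵢ = zᵢ/(1+ψ(Kᵢ−1)), yᵢ = Kᵢxᵢ:
  1-butene: x = 0.1305, y = 0.5037
  isopentane: x = 0.1940, y = 0.2464
  2-propanol: x = 0.6755, y = 0.2499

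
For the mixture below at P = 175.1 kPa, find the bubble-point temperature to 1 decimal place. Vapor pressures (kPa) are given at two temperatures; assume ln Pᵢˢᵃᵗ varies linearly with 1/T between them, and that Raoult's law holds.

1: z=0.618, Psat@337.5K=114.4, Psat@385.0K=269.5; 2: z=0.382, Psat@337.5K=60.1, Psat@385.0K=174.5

Bubble-point temperature: ΣzᵢPᵢˢᵃᵗ(T) = P. Interpolate ln Pᵢˢᵃᵗ = aᵢ + bᵢ/T.
  T = 337.5 K: ΣzᵢPᵢˢᵃᵗ = 93.66 kPa
  T = 385.0 K: ΣzᵢPᵢˢᵃᵗ = 233.21 kPa
  T = 361.2 K: ΣzᵢPᵢˢᵃᵗ = 151.98 kPa
  T = 373.1 K: ΣzᵢPᵢˢᵃᵗ = 189.51 kPa
  T = 367.1 K: ΣzᵢPᵢˢᵃᵗ = 169.85 kPa
  T = 370.1 K: ΣzᵢPᵢˢᵃᵗ = 179.49 kPa
  T = 368.6 K: ΣzᵢPᵢˢᵃᵗ = 174.62 kPa
Interpolating between 368.6 K and 370.1 K gives T ≈ 368.7 K.

T = 368.7 K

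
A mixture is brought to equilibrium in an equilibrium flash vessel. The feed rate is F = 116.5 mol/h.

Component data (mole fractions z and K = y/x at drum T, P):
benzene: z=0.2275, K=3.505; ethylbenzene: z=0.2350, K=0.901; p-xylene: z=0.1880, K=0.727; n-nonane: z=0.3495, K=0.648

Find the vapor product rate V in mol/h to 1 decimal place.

Rachford–Rice: g(ψ) = Σ zᵢ(Kᵢ−1)/(1+ψ(Kᵢ−1)) = 0.
Check two-phase: ΣzᵢKᵢ = 1.3723 > 1 and Σzᵢ/Kᵢ = 1.1237 > 1, so g(0) = 0.3723 > 0 and g(1) = -0.1237 < 0.
Newton–Raphson from ψ = 0.5:
  ψ = 0.5000: g = 0.01979, g' = -0.3665 → ψ = 0.5540
  ψ = 0.5540: g = 0.00076, g' = -0.3392 → ψ = 0.5562
Converged at ψ = 0.5562.
Then V = ψ·F = 0.5562·116.5 = 64.8 mol/h and L = F − V = 51.7 mol/h.

V = 64.8 mol/h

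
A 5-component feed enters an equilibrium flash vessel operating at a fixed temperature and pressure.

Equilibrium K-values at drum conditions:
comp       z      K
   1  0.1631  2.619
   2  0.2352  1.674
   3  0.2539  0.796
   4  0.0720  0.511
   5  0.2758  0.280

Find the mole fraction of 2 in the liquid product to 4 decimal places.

x_2 = 0.2041

Let ψ = V/F and solve Σ zᵢ(Kᵢ−1)/(1+ψ(Kᵢ−1)) = 0.
Check two-phase: ΣzᵢKᵢ = 1.1370 > 1 and Σzᵢ/Kᵢ = 1.6476 > 1, so g(0) = 0.1370 > 0 and g(1) = -0.6476 < 0.
Newton–Raphson from ψ = 0.5:
  ψ = 0.5000: g = -0.15006, g' = -0.5827 → ψ = 0.2425
  ψ = 0.2425: g = -0.00913, g' = -0.5431 → ψ = 0.2257
Converged at ψ = 0.2257.
Compositions from xᵢ = zᵢ/(1+ψ(Kᵢ−1)), yᵢ = Kᵢxᵢ:
  1: x = 0.1194, y = 0.3128
  2: x = 0.2041, y = 0.3417
  3: x = 0.2662, y = 0.2119
  4: x = 0.0809, y = 0.0414
  5: x = 0.3293, y = 0.0922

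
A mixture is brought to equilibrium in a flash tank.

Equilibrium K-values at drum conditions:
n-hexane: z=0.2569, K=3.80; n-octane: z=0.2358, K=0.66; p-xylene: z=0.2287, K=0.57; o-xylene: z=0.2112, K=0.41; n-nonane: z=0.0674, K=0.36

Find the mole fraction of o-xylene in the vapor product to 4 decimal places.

y_o-xylene = 0.1038

Rachford–Rice: g(ψ) = Σ zᵢ(Kᵢ−1)/(1+ψ(Kᵢ−1)) = 0.
Feasibility: ΣzᵢKᵢ = 1.3731, Σzᵢ/Kᵢ = 1.5285 — both > 1, two phases present.
Newton–Raphson from ψ = 0.41:
  ψ = 0.4100: g = -0.10052, g' = -0.7143 → ψ = 0.2693
  ψ = 0.2693: g = 0.01037, g' = -0.8860 → ψ = 0.2810
  ψ = 0.2810: g = 0.00012, g' = -0.8656 → ψ = 0.2811
Converged at ψ = 0.2811.
Compositions from xᵢ = zᵢ/(1+ψ(Kᵢ−1)), yᵢ = Kᵢxᵢ:
  n-hexane: x = 0.1437, y = 0.5462
  n-octane: x = 0.2607, y = 0.1721
  p-xylene: x = 0.2601, y = 0.1483
  o-xylene: x = 0.2532, y = 0.1038
  n-nonane: x = 0.0822, y = 0.0296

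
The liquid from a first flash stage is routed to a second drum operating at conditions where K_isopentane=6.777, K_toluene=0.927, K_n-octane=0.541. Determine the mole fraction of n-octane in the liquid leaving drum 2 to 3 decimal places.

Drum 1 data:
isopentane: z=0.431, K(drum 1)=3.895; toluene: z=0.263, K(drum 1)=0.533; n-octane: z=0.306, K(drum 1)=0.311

x_n-octane (drum 2) = 0.589

Drum 1:
Material balance + equilibrium reduce to Σ zᵢ(Kᵢ−1)/(1+ψ₁(Kᵢ−1)) = 0.
Check two-phase: ΣzᵢKᵢ = 1.914 > 1 and Σzᵢ/Kᵢ = 1.588 > 1, so g(0) = 0.914 > 0 and g(1) = -0.588 < 0.
Newton iteration, ψ₁⁰ = 0.32:
  ψ₁ = 0.320: g = 0.2328, g' = -1.292 → ψ₁ = 0.500
  ψ₁ = 0.500: g = 0.0277, g' = -1.039 → ψ₁ = 0.527
Converged at ψ₁ = 0.527.
Drum-1 compositions:
  isopentane: x = 0.171, y = 0.665
  toluene: x = 0.349, y = 0.186
  n-octane: x = 0.480, y = 0.149
Drum-2 feed = drum-1 liquid: z₂ = (0.1706, 0.3489, 0.4805).
Drum 2:
Rachford–Rice: g(ψ₂) = Σ zᵢ(Kᵢ−1)/(1+ψ₂(Kᵢ−1)) = 0.
Check two-phase: ΣzᵢKᵢ = 1.740 > 1 and Σzᵢ/Kᵢ = 1.290 > 1, so g(0) = 0.740 > 0 and g(1) = -0.290 < 0.
Iterate (Newton) starting at ψ₂ = 0.5:
  ψ₂ = 0.500: g = -0.0592, g' = -0.549 → ψ₂ = 0.392
  ψ₂ = 0.392: g = 0.0066, g' = -0.686 → ψ₂ = 0.402
Converged at ψ₂ = 0.402.
  isopentane: x = 0.051, y = 0.348
  toluene: x = 0.359, y = 0.333
  n-octane: x = 0.589, y = 0.319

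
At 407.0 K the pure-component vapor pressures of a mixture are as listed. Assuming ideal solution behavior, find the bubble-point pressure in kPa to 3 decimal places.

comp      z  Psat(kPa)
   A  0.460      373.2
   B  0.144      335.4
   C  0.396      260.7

Pbub = 323.207 kPa

At the bubble point ψ → 0, so ΣzᵢKᵢ = 1 with Kᵢ = Pᵢˢᵃᵗ/P ⇒ P = ΣzᵢPᵢˢᵃᵗ.
P = 0.460·373.2 + 0.144·335.4 + 0.396·260.7 = 323.207 kPa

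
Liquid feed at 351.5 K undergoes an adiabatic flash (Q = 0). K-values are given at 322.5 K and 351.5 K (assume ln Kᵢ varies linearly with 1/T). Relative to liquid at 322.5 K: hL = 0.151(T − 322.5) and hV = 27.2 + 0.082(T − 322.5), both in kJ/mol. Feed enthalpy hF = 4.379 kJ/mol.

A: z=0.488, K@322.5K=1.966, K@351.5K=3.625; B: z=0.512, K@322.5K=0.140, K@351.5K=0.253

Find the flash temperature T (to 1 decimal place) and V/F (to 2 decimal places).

T = 326.8 K, V/F = 0.14

Adiabatic flash: solve Rachford–Rice at each trial T, then check hF = ψ·hV(T) + (1−ψ)·hL(T).
  T = 322.5 K: K = (1.966, 0.140), RR gives ψ = 0.037, H_out = 1.018 kJ/mol
  T = 351.5 K: K = (3.625, 0.253), RR gives ψ = 0.458, H_out = 15.926 kJ/mol
  T = 337.0 K: K = (2.705, 0.191), RR gives ψ = 0.303, H_out = 10.118 kJ/mol
  T = 329.8 K: K = (2.317, 0.164), RR gives ψ = 0.195, H_out = 6.307 kJ/mol
  T = 326.1 K: K = (2.134, 0.152), RR gives ψ = 0.124, H_out = 3.873 kJ/mol
  T = 328.0 K: K = (2.226, 0.158), RR gives ψ = 0.162, H_out = 5.175 kJ/mol
Linear interpolation between T = 326.1 (H_out = 3.873) and T = 328.0 (H_out = 5.175) on hF = 4.379 gives T ≈ 326.8 K, at which ψ = 0.14.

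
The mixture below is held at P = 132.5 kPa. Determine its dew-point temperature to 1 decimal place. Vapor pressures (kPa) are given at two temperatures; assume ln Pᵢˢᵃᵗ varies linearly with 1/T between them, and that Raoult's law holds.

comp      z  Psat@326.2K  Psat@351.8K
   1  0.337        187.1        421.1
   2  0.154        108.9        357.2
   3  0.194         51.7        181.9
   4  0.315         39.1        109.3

T = 342.3 K

Dew-point temperature: Σzᵢ·P/Pᵢˢᵃᵗ(T) = 1. Interpolate ln Pᵢˢᵃᵗ = aᵢ + bᵢ/T.
  T = 326.2 K: ΣzᵢP/Pᵢˢᵃᵗ = 1.9907
  T = 351.8 K: ΣzᵢP/Pᵢˢᵃᵗ = 0.6863
  T = 339.0 K: ΣzᵢP/Pᵢˢᵃᵗ = 1.1429
  T = 345.4 K: ΣzᵢP/Pᵢˢᵃᵗ = 0.8810
  T = 342.2 K: ΣzᵢP/Pᵢˢᵃᵗ = 1.0020
  T = 343.8 K: ΣzᵢP/Pᵢˢᵃᵗ = 0.9393
Interpolating between 342.2 K and 343.8 K gives T ≈ 342.3 K.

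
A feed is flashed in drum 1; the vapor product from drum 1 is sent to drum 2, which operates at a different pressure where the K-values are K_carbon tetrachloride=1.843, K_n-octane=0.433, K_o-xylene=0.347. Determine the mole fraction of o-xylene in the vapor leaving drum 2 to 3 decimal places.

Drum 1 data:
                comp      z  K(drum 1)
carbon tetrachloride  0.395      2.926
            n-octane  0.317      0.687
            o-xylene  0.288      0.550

y_o-xylene (drum 2) = 0.093

Drum 1:
Let ψ₁ = V/F and solve Σ zᵢ(Kᵢ−1)/(1+ψ₁(Kᵢ−1)) = 0.
Feasibility: ΣzᵢKᵢ = 1.532, Σzᵢ/Kᵢ = 1.120 — both > 1, two phases present.
Iterate (Newton) starting at ψ₁ = 0.5:
  ψ₁ = 0.500: g = 0.1027, g' = -0.521 → ψ₁ = 0.697
  ψ₁ = 0.697: g = 0.0090, g' = -0.442 → ψ₁ = 0.717
  ψ₁ = 0.717: g = 0.0000, g' = -0.437 → ψ₁ = 0.718
Converged at ψ₁ = 0.718.
Drum-1 compositions:
  carbon tetrachloride: x = 0.166, y = 0.485
  n-octane: x = 0.409, y = 0.281
  o-xylene: x = 0.425, y = 0.234
Drum-2 feed = drum-1 vapor: z₂ = (0.4852, 0.2809, 0.2339).
Drum 2:
Rachford–Rice: g(ψ₂) = Σ zᵢ(Kᵢ−1)/(1+ψ₂(Kᵢ−1)) = 0.
g(0) = ΣzᵢKᵢ − 1 = 0.097 and g(1) = 1 − Σzᵢ/Kᵢ = -0.586, so a root lies in (0, 1).
Newton iteration, ψ₂⁰ = 0.51:
  ψ₂ = 0.510: g = -0.1670, g' = -0.572 → ψ₂ = 0.218
  ψ₂ = 0.218: g = -0.0142, g' = -0.499 → ψ₂ = 0.189
Converged at ψ₂ = 0.189.
  carbon tetrachloride: x = 0.418, y = 0.771
  n-octane: x = 0.315, y = 0.136
  o-xylene: x = 0.267, y = 0.093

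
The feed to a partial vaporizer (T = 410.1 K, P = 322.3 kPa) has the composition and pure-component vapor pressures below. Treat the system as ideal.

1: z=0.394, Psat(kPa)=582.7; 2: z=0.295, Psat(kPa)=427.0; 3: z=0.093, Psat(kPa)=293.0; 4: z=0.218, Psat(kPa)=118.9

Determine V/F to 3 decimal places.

Raoult's law: Kᵢ = Pᵢˢᵃᵗ/P = Pᵢˢᵃᵗ/322.3.
  K_1 = 582.7/322.3 = 1.80794, K_2 = 427.0/322.3 = 1.32485, K_3 = 293.0/322.3 = 0.90909, K_4 = 118.9/322.3 = 0.36891
Rachford–Rice: g(V/F) = Σ zᵢ(Kᵢ−1)/(1+V/F(Kᵢ−1)) = 0.
g(0) = ΣzᵢKᵢ − 1 = 0.268 and g(1) = 1 − Σzᵢ/Kᵢ = -0.134, so a root lies in (0, 1).
Iterate (Newton) starting at V/F = 0.5:
  V/F = 0.500: g = 0.0993, g' = -0.340 → V/F = 0.792
  V/F = 0.792: g = -0.0140, g' = -0.464 → V/F = 0.762
  V/F = 0.762: g = -0.0003, g' = -0.442 → V/F = 0.761
Converged at V/F = 0.761.

V/F = 0.761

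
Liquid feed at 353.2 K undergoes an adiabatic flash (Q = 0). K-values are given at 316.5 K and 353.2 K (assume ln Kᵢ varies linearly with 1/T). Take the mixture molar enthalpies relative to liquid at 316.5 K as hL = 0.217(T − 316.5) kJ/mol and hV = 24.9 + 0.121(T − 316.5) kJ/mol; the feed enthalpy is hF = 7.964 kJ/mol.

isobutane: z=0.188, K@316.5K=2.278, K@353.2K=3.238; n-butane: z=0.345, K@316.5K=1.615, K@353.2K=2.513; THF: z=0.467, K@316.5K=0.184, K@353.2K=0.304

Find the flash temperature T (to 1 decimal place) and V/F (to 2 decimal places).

T = 326.7 K, V/F = 0.24

Adiabatic flash: solve Rachford–Rice at each trial T, then check hF = ψ·hV(T) + (1−ψ)·hL(T).
  T = 316.5 K: K = (2.278, 1.615, 0.184), RR gives ψ = 0.097, H_out = 2.421 kJ/mol
  T = 353.2 K: K = (3.238, 2.513, 0.304), RR gives ψ = 0.497, H_out = 18.593 kJ/mol
  T = 334.9 K: K = (2.744, 2.040, 0.240), RR gives ψ = 0.332, H_out = 11.664 kJ/mol
  T = 325.7 K: K = (2.507, 1.821, 0.211), RR gives ψ = 0.228, H_out = 7.476 kJ/mol
  T = 330.3 K: K = (2.624, 1.929, 0.225), RR gives ψ = 0.282, H_out = 9.654 kJ/mol
  T = 328.0 K: K = (2.565, 1.875, 0.218), RR gives ψ = 0.256, H_out = 8.588 kJ/mol
Linear interpolation between T = 325.7 (H_out = 7.476) and T = 328.0 (H_out = 8.588) on hF = 7.964 gives T ≈ 326.7 K, at which ψ = 0.24.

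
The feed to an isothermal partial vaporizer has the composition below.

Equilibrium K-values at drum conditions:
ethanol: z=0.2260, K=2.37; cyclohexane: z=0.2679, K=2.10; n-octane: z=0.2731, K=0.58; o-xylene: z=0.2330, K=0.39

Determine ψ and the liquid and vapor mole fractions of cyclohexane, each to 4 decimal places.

ψ = 0.5447, x_cyclohexane = 0.1675, y_cyclohexane = 0.3518

Newton iteration, ψ⁰ = 0.5:
  ψ = 0.5000: g = 0.02418, g' = -0.5410 → ψ = 0.5447
Converged at ψ = 0.5447.
Compositions from xᵢ = zᵢ/(1+ψ(Kᵢ−1)), yᵢ = Kᵢxᵢ:
  ethanol: x = 0.1294, y = 0.3067
  cyclohexane: x = 0.1675, y = 0.3518
  n-octane: x = 0.3541, y = 0.2054
  o-xylene: x = 0.3489, y = 0.1361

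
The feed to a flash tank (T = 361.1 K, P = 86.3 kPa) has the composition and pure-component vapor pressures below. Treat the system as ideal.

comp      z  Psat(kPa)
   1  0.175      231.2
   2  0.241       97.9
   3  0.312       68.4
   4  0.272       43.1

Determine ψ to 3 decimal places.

ψ = 0.292

Raoult's law: Kᵢ = Pᵢˢᵃᵗ/P = Pᵢˢᵃᵗ/86.3.
  K_1 = 231.2/86.3 = 2.67903, K_2 = 97.9/86.3 = 1.13441, K_3 = 68.4/86.3 = 0.79258, K_4 = 43.1/86.3 = 0.49942
Let ψ = V/F and solve Σ zᵢ(Kᵢ−1)/(1+ψ(Kᵢ−1)) = 0.
g(0) = ΣzᵢKᵢ − 1 = 0.125 and g(1) = 1 − Σzᵢ/Kᵢ = -0.216, so a root lies in (0, 1).
Newton–Raphson from ψ = 0.57:
  ψ = 0.570: g = -0.0837, g' = -0.283 → ψ = 0.275
  ψ = 0.275: g = 0.0059, g' = -0.342 → ψ = 0.292
Converged at ψ = 0.292.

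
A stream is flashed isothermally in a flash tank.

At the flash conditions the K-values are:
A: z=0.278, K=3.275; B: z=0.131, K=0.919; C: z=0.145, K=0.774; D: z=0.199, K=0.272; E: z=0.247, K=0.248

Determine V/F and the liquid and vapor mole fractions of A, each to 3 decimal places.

V/F = 0.201, x_A = 0.191, y_A = 0.624

Material balance + equilibrium reduce to Σ zᵢ(Kᵢ−1)/(1+V/F(Kᵢ−1)) = 0.
Feasibility: ΣzᵢKᵢ = 1.258, Σzᵢ/Kᵢ = 2.142 — both > 1, two phases present.
Newton iteration, V/F⁰ = 0.62:
  V/F = 0.620: g = -0.3990, g' = -1.099 → V/F = 0.257
  V/F = 0.257: g = -0.0550, g' = -0.956 → V/F = 0.200
  V/F = 0.200: g = 0.0019, g' = -1.027 → V/F = 0.201
Converged at V/F = 0.201.
Compositions from xᵢ = zᵢ/(1+V/F(Kᵢ−1)), yᵢ = Kᵢxᵢ:
  A: x = 0.191, y = 0.624
  B: x = 0.133, y = 0.122
  C: x = 0.152, y = 0.118
  D: x = 0.233, y = 0.063
  E: x = 0.291, y = 0.072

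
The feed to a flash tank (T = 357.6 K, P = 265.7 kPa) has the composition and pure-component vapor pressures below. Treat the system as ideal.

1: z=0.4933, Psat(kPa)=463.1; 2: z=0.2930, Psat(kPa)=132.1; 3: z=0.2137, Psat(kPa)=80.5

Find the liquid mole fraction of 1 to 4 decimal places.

Raoult's law: Kᵢ = Pᵢˢᵃᵗ/P = Pᵢˢᵃᵗ/265.7.
  K_1 = 463.1/265.7 = 1.742943, K_2 = 132.1/265.7 = 0.497177, K_3 = 80.5/265.7 = 0.302973
Material balance + equilibrium reduce to Σ zᵢ(Kᵢ−1)/(1+V/F(Kᵢ−1)) = 0.
Check two-phase: ΣzᵢKᵢ = 1.0702 > 1 and Σzᵢ/Kᵢ = 1.5777 > 1, so g(0) = 0.0702 > 0 and g(1) = -0.5777 < 0.
Newton iteration, V/F⁰ = 0.68:
  V/F = 0.6800: g = -0.26356, g' = -0.6665 → V/F = 0.2845
  V/F = 0.2845: g = -0.05519, g' = -0.4480 → V/F = 0.1613
  V/F = 0.1613: g = -0.00090, g' = -0.4367 → V/F = 0.1593
Converged at V/F = 0.1593.
Compositions from xᵢ = zᵢ/(1+V/F(Kᵢ−1)), yᵢ = Kᵢxᵢ:
  1: x = 0.4411, y = 0.7688
  2: x = 0.3185, y = 0.1584
  3: x = 0.2404, y = 0.0728

x_1 = 0.4411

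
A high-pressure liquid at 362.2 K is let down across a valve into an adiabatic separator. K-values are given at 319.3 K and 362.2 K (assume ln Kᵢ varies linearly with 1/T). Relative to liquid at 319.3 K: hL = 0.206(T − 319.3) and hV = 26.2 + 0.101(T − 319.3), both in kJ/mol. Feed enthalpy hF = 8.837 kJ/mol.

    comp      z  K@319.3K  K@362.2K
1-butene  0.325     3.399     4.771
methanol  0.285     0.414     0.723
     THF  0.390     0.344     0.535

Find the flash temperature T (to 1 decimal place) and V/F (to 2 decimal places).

Adiabatic flash: solve Rachford–Rice at each trial T, then check hF = ψ·hV(T) + (1−ψ)·hL(T).
  T = 319.3 K: K = (3.399, 0.414, 0.344), RR gives ψ = 0.237, H_out = 6.214 kJ/mol
  T = 362.2 K: K = (4.771, 0.723, 0.535), RR gives ψ = 0.648, H_out = 22.901 kJ/mol
  T = 340.8 K: K = (4.072, 0.557, 0.435), RR gives ψ = 0.411, H_out = 14.272 kJ/mol
  T = 330.1 K: K = (3.733, 0.483, 0.389), RR gives ψ = 0.321, H_out = 10.265 kJ/mol
  T = 324.7 K: K = (3.565, 0.448, 0.366), RR gives ψ = 0.278, H_out = 8.250 kJ/mol
  T = 327.4 K: K = (3.648, 0.465, 0.377), RR gives ψ = 0.299, H_out = 9.259 kJ/mol
  T = 326.0 K: K = (3.605, 0.456, 0.371), RR gives ψ = 0.289, H_out = 8.736 kJ/mol
Linear interpolation between T = 326.0 (H_out = 8.736) and T = 327.4 (H_out = 9.259) on hF = 8.837 gives T ≈ 326.3 K, at which ψ = 0.29.

T = 326.3 K, V/F = 0.29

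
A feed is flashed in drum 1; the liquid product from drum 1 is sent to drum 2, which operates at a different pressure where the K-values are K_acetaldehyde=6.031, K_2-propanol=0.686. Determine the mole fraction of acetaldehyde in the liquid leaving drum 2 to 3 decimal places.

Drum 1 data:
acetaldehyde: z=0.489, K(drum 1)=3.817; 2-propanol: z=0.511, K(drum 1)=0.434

x_acetaldehyde (drum 2) = 0.059

Drum 1:
Material balance + equilibrium reduce to Σ zᵢ(Kᵢ−1)/(1+ψ₁(Kᵢ−1)) = 0.
Feasibility: ΣzᵢKᵢ = 2.088, Σzᵢ/Kᵢ = 1.306 — both > 1, two phases present.
Newton–Raphson from ψ₁ = 0.34:
  ψ₁ = 0.340: g = 0.3455, g' = -1.263 → ψ₁ = 0.613
  ψ₁ = 0.613: g = 0.0619, g' = -0.906 → ψ₁ = 0.682
  ψ₁ = 0.682: g = 0.0007, g' = -0.889 → ψ₁ = 0.683
Converged at ψ₁ = 0.683.
Drum-1 compositions:
  acetaldehyde: x = 0.167, y = 0.639
  2-propanol: x = 0.833, y = 0.361
Drum-2 feed = drum-1 liquid: z₂ = (0.1673, 0.8327).
Drum 2:
Iterate (Newton) starting at ψ₂ = 0.48:
  ψ₂ = 0.480: g = -0.0614, g' = -0.477 → ψ₂ = 0.351
  ψ₂ = 0.351: g = 0.0103, g' = -0.657 → ψ₂ = 0.367
Converged at ψ₂ = 0.367.
  acetaldehyde: x = 0.059, y = 0.354
  2-propanol: x = 0.941, y = 0.646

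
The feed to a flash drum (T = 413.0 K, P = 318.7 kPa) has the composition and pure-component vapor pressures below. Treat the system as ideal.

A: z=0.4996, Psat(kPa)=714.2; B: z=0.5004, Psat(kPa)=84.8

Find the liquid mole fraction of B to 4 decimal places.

Raoult's law: Kᵢ = Pᵢˢᵃᵗ/P = Pᵢˢᵃᵗ/318.7.
  K_A = 714.2/318.7 = 2.240979, K_B = 84.8/318.7 = 0.266081
Material balance + equilibrium reduce to Σ zᵢ(Kᵢ−1)/(1+ψ(Kᵢ−1)) = 0.
g(0) = ΣzᵢKᵢ − 1 = 0.2527 and g(1) = 1 − Σzᵢ/Kᵢ = -1.1036, so a root lies in (0, 1).
Newton–Raphson from ψ = 0.42:
  ψ = 0.4200: g = -0.12334, g' = -0.8957 → ψ = 0.2823
  ψ = 0.2823: g = -0.00409, g' = -0.8508 → ψ = 0.2775
Converged at ψ = 0.2775.
Compositions from xᵢ = zᵢ/(1+ψ(Kᵢ−1)), yᵢ = Kᵢxᵢ:
  A: x = 0.3716, y = 0.8328
  B: x = 0.6284, y = 0.1672

x_B = 0.6284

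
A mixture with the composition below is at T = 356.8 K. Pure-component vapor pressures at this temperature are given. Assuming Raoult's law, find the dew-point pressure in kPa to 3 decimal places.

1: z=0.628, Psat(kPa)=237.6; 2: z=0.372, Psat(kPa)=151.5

At the dew point ψ → 1, so Σzᵢ/Kᵢ = 1 with Kᵢ = Pᵢˢᵃᵗ/P ⇒ 1/P = Σzᵢ/Pᵢˢᵃᵗ.
1/P = 0.628/237.6 + 0.372/151.5 = 0.005099 ⇒ P = 196.134 kPa

Pdew = 196.134 kPa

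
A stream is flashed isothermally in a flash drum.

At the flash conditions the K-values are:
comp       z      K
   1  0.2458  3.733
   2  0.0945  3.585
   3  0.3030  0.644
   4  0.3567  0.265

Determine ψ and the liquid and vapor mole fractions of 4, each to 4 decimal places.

Rachford–Rice: g(ψ) = Σ zᵢ(Kᵢ−1)/(1+ψ(Kᵢ−1)) = 0.
g(0) = ΣzᵢKᵢ − 1 = 0.5460 and g(1) = 1 − Σzᵢ/Kᵢ = -0.9087, so a root lies in (0, 1).
Newton–Raphson from ψ = 0.5:
  ψ = 0.5000: g = -0.15531, g' = -0.9865 → ψ = 0.3426
  ψ = 0.3426: g = 0.00325, g' = -1.0614 → ψ = 0.3456
Converged at ψ = 0.3456.
Compositions from xᵢ = zᵢ/(1+ψ(Kᵢ−1)), yᵢ = Kᵢxᵢ:
  1: x = 0.1264, y = 0.4719
  2: x = 0.0499, y = 0.1789
  3: x = 0.3455, y = 0.2225
  4: x = 0.4782, y = 0.1267

ψ = 0.3456, x_4 = 0.4782, y_4 = 0.1267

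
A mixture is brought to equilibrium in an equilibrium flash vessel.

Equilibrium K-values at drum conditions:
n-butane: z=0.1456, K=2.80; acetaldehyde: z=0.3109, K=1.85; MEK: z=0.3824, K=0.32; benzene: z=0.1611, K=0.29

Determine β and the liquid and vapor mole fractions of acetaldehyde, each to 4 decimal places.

Let β = V/F and solve Σ zᵢ(Kᵢ−1)/(1+β(Kᵢ−1)) = 0.
Check two-phase: ΣzᵢKᵢ = 1.1519 > 1 and Σzᵢ/Kᵢ = 1.9706 > 1, so g(0) = 0.1519 > 0 and g(1) = -0.9706 < 0.
Newton iteration, β⁰ = 0.66:
  β = 0.6600: g = -0.39793, g' = -1.0603 → β = 0.2847
  β = 0.2847: g = -0.07977, g' = -0.7513 → β = 0.1785
  β = 0.1785: g = 0.00084, g' = -0.7751 → β = 0.1796
Converged at β = 0.1796.
Compositions from xᵢ = zᵢ/(1+β(Kᵢ−1)), yᵢ = Kᵢxᵢ:
  n-butane: x = 0.1100, y = 0.3081
  acetaldehyde: x = 0.2697, y = 0.4990
  MEK: x = 0.4356, y = 0.1394
  benzene: x = 0.1846, y = 0.0535

β = 0.1796, x_acetaldehyde = 0.2697, y_acetaldehyde = 0.4990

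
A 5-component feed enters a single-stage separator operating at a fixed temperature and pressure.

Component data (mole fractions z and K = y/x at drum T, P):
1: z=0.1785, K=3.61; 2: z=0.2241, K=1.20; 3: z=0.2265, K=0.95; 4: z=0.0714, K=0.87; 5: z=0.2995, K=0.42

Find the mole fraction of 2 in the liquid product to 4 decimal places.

Rachford–Rice: g(ψ) = Σ zᵢ(Kᵢ−1)/(1+ψ(Kᵢ−1)) = 0.
g(0) = ΣzᵢKᵢ − 1 = 0.3164 and g(1) = 1 − Σzᵢ/Kᵢ = -0.2698, so a root lies in (0, 1).
Newton–Raphson from ψ = 0.61:
  ψ = 0.6100: g = -0.07090, g' = -0.4314 → ψ = 0.4456
  ψ = 0.4456: g = 0.00083, g' = -0.4526 → ψ = 0.4475
Converged at ψ = 0.4475.
Compositions from xᵢ = zᵢ/(1+ψ(Kᵢ−1)), yᵢ = Kᵢxᵢ:
  1: x = 0.0823, y = 0.2972
  2: x = 0.2057, y = 0.2468
  3: x = 0.2317, y = 0.2201
  4: x = 0.0758, y = 0.0660
  5: x = 0.4045, y = 0.1699

x_2 = 0.2057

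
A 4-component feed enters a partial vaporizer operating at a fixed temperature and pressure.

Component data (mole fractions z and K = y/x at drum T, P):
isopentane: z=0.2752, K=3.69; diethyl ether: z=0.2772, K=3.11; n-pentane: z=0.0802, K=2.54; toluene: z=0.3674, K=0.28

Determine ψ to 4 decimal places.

ψ = 0.7150

Newton–Raphson from ψ = 0.33:
  ψ = 0.3300: g = 0.47189, g' = -1.3990 → ψ = 0.6673
  ψ = 0.6673: g = 0.05951, g' = -1.2196 → ψ = 0.7161
  ψ = 0.7161: g = -0.00143, g' = -1.2830 → ψ = 0.7150
Converged at ψ = 0.7150.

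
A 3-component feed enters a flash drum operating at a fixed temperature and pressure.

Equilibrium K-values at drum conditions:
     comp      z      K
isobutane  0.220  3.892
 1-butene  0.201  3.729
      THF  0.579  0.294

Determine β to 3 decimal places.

Rachford–Rice: g(β) = Σ zᵢ(Kᵢ−1)/(1+β(Kᵢ−1)) = 0.
Feasibility: ΣzᵢKᵢ = 1.776, Σzᵢ/Kᵢ = 2.080 — both > 1, two phases present.
Newton–Raphson from β = 0.5:
  β = 0.500: g = -0.1397, g' = -1.265 → β = 0.390
Converged at β = 0.390.

β = 0.390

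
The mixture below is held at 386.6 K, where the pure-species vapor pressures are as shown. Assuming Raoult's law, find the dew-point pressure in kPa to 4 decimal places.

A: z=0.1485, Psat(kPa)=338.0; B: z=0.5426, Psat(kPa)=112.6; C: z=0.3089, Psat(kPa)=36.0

At the dew point ψ → 1, so Σzᵢ/Kᵢ = 1 with Kᵢ = Pᵢˢᵃᵗ/P ⇒ 1/P = Σzᵢ/Pᵢˢᵃᵗ.
1/P = 0.1485/338.0 + 0.5426/112.6 + 0.3089/36.0 = 0.0138387 ⇒ P = 72.2610 kPa

Pdew = 72.2610 kPa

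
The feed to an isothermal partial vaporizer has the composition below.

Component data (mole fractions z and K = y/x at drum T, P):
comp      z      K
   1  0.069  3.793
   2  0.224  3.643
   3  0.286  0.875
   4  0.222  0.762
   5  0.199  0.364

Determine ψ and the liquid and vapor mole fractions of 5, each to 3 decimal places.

ψ = 0.593, x_5 = 0.319, y_5 = 0.116

Material balance + equilibrium reduce to Σ zᵢ(Kᵢ−1)/(1+ψ(Kᵢ−1)) = 0.
g(0) = ΣzᵢKᵢ − 1 = 0.570 and g(1) = 1 − Σzᵢ/Kᵢ = -0.245, so a root lies in (0, 1).
Newton–Raphson from ψ = 0.37:
  ψ = 0.370: g = 0.1332, g' = -0.688 → ψ = 0.564
  ψ = 0.564: g = 0.0159, g' = -0.551 → ψ = 0.592
  ψ = 0.592: g = 0.0001, g' = -0.544 → ψ = 0.593
Converged at ψ = 0.593.
Compositions from xᵢ = zᵢ/(1+ψ(Kᵢ−1)), yᵢ = Kᵢxᵢ:
  1: x = 0.026, y = 0.099
  2: x = 0.087, y = 0.318
  3: x = 0.309, y = 0.270
  4: x = 0.258, y = 0.197
  5: x = 0.319, y = 0.116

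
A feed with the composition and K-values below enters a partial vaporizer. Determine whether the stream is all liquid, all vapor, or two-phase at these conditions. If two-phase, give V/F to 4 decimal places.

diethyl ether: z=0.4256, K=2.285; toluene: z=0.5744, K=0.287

two-phase, V/F = 0.1499

ΣzᵢKᵢ = 1.1373; Σzᵢ/Kᵢ = 2.1877.
Both exceed 1, so a two-phase solution exists.
Binary case is linear: z₁(K₁−1)(1+ψ(K₂−1)) + z₂(K₂−1)(1+ψ(K₁−1)) = 0
⇒ ψ = [z₁(K₁−1)+z₂(K₂−1)] / [−(K₁−1)(K₂−1)] = 0.13735/0.91621 = 0.1499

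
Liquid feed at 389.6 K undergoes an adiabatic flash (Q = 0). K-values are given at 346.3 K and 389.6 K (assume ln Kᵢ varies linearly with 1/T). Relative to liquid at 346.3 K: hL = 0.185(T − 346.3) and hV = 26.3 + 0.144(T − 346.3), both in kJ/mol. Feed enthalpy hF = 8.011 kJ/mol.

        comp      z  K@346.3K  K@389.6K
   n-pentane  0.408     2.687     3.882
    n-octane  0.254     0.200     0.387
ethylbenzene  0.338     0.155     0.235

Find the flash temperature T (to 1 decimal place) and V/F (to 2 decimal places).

T = 358.9 K, V/F = 0.22

Adiabatic flash: solve Rachford–Rice at each trial T, then check hF = ψ·hV(T) + (1−ψ)·hL(T).
  T = 346.3 K: K = (2.687, 0.200, 0.155), RR gives ψ = 0.143, H_out = 3.765 kJ/mol
  T = 389.6 K: K = (3.882, 0.387, 0.235), RR gives ψ = 0.375, H_out = 17.214 kJ/mol
  T = 368.0 K: K = (3.266, 0.284, 0.193), RR gives ψ = 0.270, H_out = 10.867 kJ/mol
  T = 357.1 K: K = (2.970, 0.239, 0.174), RR gives ψ = 0.210, H_out = 7.440 kJ/mol
  T = 362.6 K: K = (3.118, 0.261, 0.183), RR gives ψ = 0.241, H_out = 9.197 kJ/mol
  T = 359.9 K: K = (3.045, 0.250, 0.179), RR gives ψ = 0.226, H_out = 8.342 kJ/mol
  T = 358.5 K: K = (3.007, 0.245, 0.176), RR gives ψ = 0.218, H_out = 7.893 kJ/mol
Linear interpolation between T = 358.5 (H_out = 7.893) and T = 359.9 (H_out = 8.342) on hF = 8.011 gives T ≈ 358.9 K, at which ψ = 0.22.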